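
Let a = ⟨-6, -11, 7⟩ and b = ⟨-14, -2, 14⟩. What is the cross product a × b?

i: (-11)·14 - 7·(-2) = -154 - (-14) = -140
j: 7·(-14) - (-6)·14 = -98 - (-84) = -14
k: (-6)·(-2) - (-11)·(-14) = 12 - 154 = -142
a × b = (-140, -14, -142)

(-140, -14, -142)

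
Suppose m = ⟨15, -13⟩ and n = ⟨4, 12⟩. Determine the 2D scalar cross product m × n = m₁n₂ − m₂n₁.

232

15·12 - (-13)·4 = 180 - (-52) = 232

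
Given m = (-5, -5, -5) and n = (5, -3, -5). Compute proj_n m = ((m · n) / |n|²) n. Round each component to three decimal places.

m · n = (-5)·5 + (-5)·(-3) + (-5)·(-5) = -25 + 15 + 25 = 15
|n|² = 25 + 9 + 25 = 59
proj_n m = (15/59) · (5, -3, -5) ≈ (1.271, -0.763, -1.271)

(1.271, -0.763, -1.271)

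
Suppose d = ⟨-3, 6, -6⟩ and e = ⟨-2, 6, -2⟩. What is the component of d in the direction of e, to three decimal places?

8.141

d · e = (-3)·(-2) + 6·6 + (-6)·(-2) = 6 + 36 + 12 = 54
|e| = √(4 + 36 + 4) = √44 ≈ 6.6332
comp_e d = 54 / √44 ≈ 8.141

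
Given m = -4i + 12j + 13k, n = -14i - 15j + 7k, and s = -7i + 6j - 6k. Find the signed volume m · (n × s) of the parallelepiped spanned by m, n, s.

n × s:
i: (-15)·(-6) - 7·6 = 90 - 42 = 48
j: 7·(-7) - (-14)·(-6) = -49 - 84 = -133
k: (-14)·6 - (-15)·(-7) = -84 - 105 = -189
n × s = (48, -133, -189)
m · (n × s) = (-4)·48 + 12·(-133) + 13·(-189) = -192 - 1596 - 2457 = -4245

-4245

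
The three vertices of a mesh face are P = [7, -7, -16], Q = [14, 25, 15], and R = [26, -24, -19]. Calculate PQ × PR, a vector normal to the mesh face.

(431, 610, -727)

PQ = (7, 32, 31)
PR = (19, -17, -3)
i: 32·(-3) - 31·(-17) = -96 - (-527) = 431
j: 31·19 - 7·(-3) = 589 - (-21) = 610
k: 7·(-17) - 32·19 = -119 - 608 = -727
PQ × PR = (431, 610, -727)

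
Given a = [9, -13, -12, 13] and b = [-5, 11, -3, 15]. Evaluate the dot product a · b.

43

a · b = 9·(-5) + (-13)·11 + (-12)·(-3) + 13·15 = -45 - 143 + 36 + 195 = 43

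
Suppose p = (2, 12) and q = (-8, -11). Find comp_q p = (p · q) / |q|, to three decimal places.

-10.881

p · q = 2·(-8) + 12·(-11) = -16 - 132 = -148
|q| = √(64 + 121) = √185 ≈ 13.6015
comp_q p = -148 / √185 ≈ -10.881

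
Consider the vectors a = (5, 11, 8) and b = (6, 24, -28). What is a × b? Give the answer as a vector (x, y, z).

(-500, 188, 54)

i: 11·(-28) - 8·24 = -308 - 192 = -500
j: 8·6 - 5·(-28) = 48 - (-140) = 188
k: 5·24 - 11·6 = 120 - 66 = 54
a × b = (-500, 188, 54)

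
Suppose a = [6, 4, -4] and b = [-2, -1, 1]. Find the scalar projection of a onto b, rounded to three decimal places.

a · b = 6·(-2) + 4·(-1) + (-4)·1 = -12 - 4 - 4 = -20
|b| = √(4 + 1 + 1) = √6 ≈ 2.4495
comp_b a = -20 / √6 ≈ -8.165

-8.165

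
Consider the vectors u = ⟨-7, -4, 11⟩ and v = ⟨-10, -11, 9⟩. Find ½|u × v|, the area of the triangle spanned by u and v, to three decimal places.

i: (-4)·9 - 11·(-11) = -36 - (-121) = 85
j: 11·(-10) - (-7)·9 = -110 - (-63) = -47
k: (-7)·(-11) - (-4)·(-10) = 77 - 40 = 37
u × v = (85, -47, 37)
|u × v| = √(85² + (-47)² + 37²) = √10803 ≈ 103.9375
area = ½ · 103.9375 ≈ 51.969

51.969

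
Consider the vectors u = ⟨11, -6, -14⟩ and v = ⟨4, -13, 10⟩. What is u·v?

-18

u · v = 11·4 + (-6)·(-13) + (-14)·10 = 44 + 78 - 140 = -18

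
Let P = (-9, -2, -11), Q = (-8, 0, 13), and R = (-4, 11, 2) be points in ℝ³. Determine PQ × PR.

(-286, 107, 3)

PQ = (1, 2, 24)
PR = (5, 13, 13)
i: 2·13 - 24·13 = 26 - 312 = -286
j: 24·5 - 1·13 = 120 - 13 = 107
k: 1·13 - 2·5 = 13 - 10 = 3
PQ × PR = (-286, 107, 3)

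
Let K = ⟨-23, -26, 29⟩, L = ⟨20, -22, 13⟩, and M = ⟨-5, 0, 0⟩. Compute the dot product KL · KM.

1342

KL = L − K = (43, 4, -16)
KM = M − K = (18, 26, -29)
KL · KM = 43·18 + 4·26 + (-16)·(-29) = 774 + 104 + 464 = 1342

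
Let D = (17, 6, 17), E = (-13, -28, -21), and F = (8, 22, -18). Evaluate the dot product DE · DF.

DE = E − D = (-30, -34, -38)
DF = F − D = (-9, 16, -35)
DE · DF = (-30)·(-9) + (-34)·16 + (-38)·(-35) = 270 - 544 + 1330 = 1056

1056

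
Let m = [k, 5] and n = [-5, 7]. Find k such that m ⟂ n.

m · n = k·(-5) + 5·7 = 35 - 5k
Set equal to 0: -5k = -35, so k = 7.

7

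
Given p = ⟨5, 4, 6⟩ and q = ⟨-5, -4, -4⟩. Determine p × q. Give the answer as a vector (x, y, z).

i: 4·(-4) - 6·(-4) = -16 - (-24) = 8
j: 6·(-5) - 5·(-4) = -30 - (-20) = -10
k: 5·(-4) - 4·(-5) = -20 - (-20) = 0
p × q = (8, -10, 0)

(8, -10, 0)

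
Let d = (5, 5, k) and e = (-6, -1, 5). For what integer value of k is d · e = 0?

d · e = 5·(-6) + 5·(-1) + k·5 = -35 + 5k
Set equal to 0: 5k = 35, so k = 7.

7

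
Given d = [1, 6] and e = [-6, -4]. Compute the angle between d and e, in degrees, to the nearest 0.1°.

133.2

d · e = 1·(-6) + 6·(-4) = -6 - 24 = -30
|d|² = 1 + 36 = 37,  |d| = √37 ≈ 6.082763
|e|² = 36 + 16 = 52,  |e| = √52 ≈ 7.211103
cos θ = -30 / (6.082763 · 7.211103) ≈ -0.68394
θ = arccos(-0.68394) ≈ 133.2°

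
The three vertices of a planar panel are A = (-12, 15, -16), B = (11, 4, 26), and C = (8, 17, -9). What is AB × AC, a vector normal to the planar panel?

(-161, 679, 266)

AB = (23, -11, 42)
AC = (20, 2, 7)
i: (-11)·7 - 42·2 = -77 - 84 = -161
j: 42·20 - 23·7 = 840 - 161 = 679
k: 23·2 - (-11)·20 = 46 - (-220) = 266
AB × AC = (-161, 679, 266)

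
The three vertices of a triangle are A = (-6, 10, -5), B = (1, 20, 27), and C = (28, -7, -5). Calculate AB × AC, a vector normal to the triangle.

(544, 1088, -459)

AB = (7, 10, 32)
AC = (34, -17, 0)
i: 10·0 - 32·(-17) = 0 - (-544) = 544
j: 32·34 - 7·0 = 1088 - 0 = 1088
k: 7·(-17) - 10·34 = -119 - 340 = -459
AB × AC = (544, 1088, -459)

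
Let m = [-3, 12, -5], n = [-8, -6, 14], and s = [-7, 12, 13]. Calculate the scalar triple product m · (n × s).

n × s:
i: (-6)·13 - 14·12 = -78 - 168 = -246
j: 14·(-7) - (-8)·13 = -98 - (-104) = 6
k: (-8)·12 - (-6)·(-7) = -96 - 42 = -138
n × s = (-246, 6, -138)
m · (n × s) = (-3)·(-246) + 12·6 + (-5)·(-138) = 738 + 72 + 690 = 1500

1500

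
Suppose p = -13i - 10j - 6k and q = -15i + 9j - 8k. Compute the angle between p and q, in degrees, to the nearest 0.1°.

62.9

p · q = (-13)·(-15) + (-10)·9 + (-6)·(-8) = 195 - 90 + 48 = 153
|p|² = 169 + 100 + 36 = 305,  |p| = √305 ≈ 17.464249
|q|² = 225 + 81 + 64 = 370,  |q| = √370 ≈ 19.235384
cos θ = 153 / (17.464249 · 19.235384) ≈ 0.45545
θ = arccos(0.45545) ≈ 62.9°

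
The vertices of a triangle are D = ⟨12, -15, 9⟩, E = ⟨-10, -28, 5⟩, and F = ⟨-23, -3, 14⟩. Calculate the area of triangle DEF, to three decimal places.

380.707

DE = (-22, -13, -4),  DF = (-35, 12, 5)
i: (-13)·5 - (-4)·12 = -65 - (-48) = -17
j: (-4)·(-35) - (-22)·5 = 140 - (-110) = 250
k: (-22)·12 - (-13)·(-35) = -264 - 455 = -719
DE × DF = (-17, 250, -719)
|DE × DF| = √579750 ≈ 761.4132
area = ½ · 761.4132 ≈ 380.707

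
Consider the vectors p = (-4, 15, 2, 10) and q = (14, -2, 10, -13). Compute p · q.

p · q = (-4)·14 + 15·(-2) + 2·10 + 10·(-13) = -56 - 30 + 20 - 130 = -196

-196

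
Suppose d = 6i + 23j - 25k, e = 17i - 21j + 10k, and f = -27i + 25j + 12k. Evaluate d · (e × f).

e × f:
i: (-21)·12 - 10·25 = -252 - 250 = -502
j: 10·(-27) - 17·12 = -270 - 204 = -474
k: 17·25 - (-21)·(-27) = 425 - 567 = -142
e × f = (-502, -474, -142)
d · (e × f) = 6·(-502) + 23·(-474) + (-25)·(-142) = -3012 - 10902 + 3550 = -10364

-10364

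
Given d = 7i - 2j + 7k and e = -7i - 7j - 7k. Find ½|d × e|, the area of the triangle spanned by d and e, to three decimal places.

i: (-2)·(-7) - 7·(-7) = 14 - (-49) = 63
j: 7·(-7) - 7·(-7) = -49 - (-49) = 0
k: 7·(-7) - (-2)·(-7) = -49 - 14 = -63
d × e = (63, 0, -63)
|d × e| = √(63² + 0² + (-63)²) = √7938 ≈ 89.0955
area = ½ · 89.0955 ≈ 44.548

44.548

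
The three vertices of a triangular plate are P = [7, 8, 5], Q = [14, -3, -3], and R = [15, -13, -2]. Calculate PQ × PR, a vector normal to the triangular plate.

PQ = (7, -11, -8)
PR = (8, -21, -7)
i: (-11)·(-7) - (-8)·(-21) = 77 - 168 = -91
j: (-8)·8 - 7·(-7) = -64 - (-49) = -15
k: 7·(-21) - (-11)·8 = -147 - (-88) = -59
PQ × PR = (-91, -15, -59)

(-91, -15, -59)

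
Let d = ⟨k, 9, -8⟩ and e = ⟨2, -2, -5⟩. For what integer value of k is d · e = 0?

-11

d · e = k·2 + 9·(-2) + (-8)·(-5) = 22 + 2k
Set equal to 0: 2k = -22, so k = -11.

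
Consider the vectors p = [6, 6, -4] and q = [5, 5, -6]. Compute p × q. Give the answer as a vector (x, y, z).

i: 6·(-6) - (-4)·5 = -36 - (-20) = -16
j: (-4)·5 - 6·(-6) = -20 - (-36) = 16
k: 6·5 - 6·5 = 30 - 30 = 0
p × q = (-16, 16, 0)

(-16, 16, 0)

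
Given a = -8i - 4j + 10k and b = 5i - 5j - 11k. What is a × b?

(94, -38, 60)

i: (-4)·(-11) - 10·(-5) = 44 - (-50) = 94
j: 10·5 - (-8)·(-11) = 50 - 88 = -38
k: (-8)·(-5) - (-4)·5 = 40 - (-20) = 60
a × b = (94, -38, 60)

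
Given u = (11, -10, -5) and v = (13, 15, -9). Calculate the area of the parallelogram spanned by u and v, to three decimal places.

i: (-10)·(-9) - (-5)·15 = 90 - (-75) = 165
j: (-5)·13 - 11·(-9) = -65 - (-99) = 34
k: 11·15 - (-10)·13 = 165 - (-130) = 295
u × v = (165, 34, 295)
|u × v| = √(165² + 34² + 295²) = √115406 ≈ 339.7146

339.715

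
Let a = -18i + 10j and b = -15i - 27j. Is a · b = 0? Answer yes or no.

yes

a · b = (-18)·(-15) + 10·(-27) = 270 - 270 = 0
Zero, so the vectors are orthogonal.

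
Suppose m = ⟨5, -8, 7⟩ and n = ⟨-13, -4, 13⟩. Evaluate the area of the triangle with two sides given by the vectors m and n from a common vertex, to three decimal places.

i: (-8)·13 - 7·(-4) = -104 - (-28) = -76
j: 7·(-13) - 5·13 = -91 - 65 = -156
k: 5·(-4) - (-8)·(-13) = -20 - 104 = -124
m × n = (-76, -156, -124)
|m × n| = √((-76)² + (-156)² + (-124)²) = √45488 ≈ 213.2792
area = ½ · 213.2792 ≈ 106.640

106.640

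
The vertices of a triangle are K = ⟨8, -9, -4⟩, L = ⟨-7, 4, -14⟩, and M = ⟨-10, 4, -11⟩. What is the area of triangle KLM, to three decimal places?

46.548

KL = (-15, 13, -10),  KM = (-18, 13, -7)
i: 13·(-7) - (-10)·13 = -91 - (-130) = 39
j: (-10)·(-18) - (-15)·(-7) = 180 - 105 = 75
k: (-15)·13 - 13·(-18) = -195 - (-234) = 39
KL × KM = (39, 75, 39)
|KL × KM| = √8667 ≈ 93.0967
area = ½ · 93.0967 ≈ 46.548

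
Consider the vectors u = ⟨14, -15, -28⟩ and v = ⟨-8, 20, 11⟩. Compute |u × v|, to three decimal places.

431.885

i: (-15)·11 - (-28)·20 = -165 - (-560) = 395
j: (-28)·(-8) - 14·11 = 224 - 154 = 70
k: 14·20 - (-15)·(-8) = 280 - 120 = 160
u × v = (395, 70, 160)
|u × v| = √(395² + 70² + 160²) = √186525 ≈ 431.8854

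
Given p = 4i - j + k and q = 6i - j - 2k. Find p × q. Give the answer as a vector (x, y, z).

i: (-1)·(-2) - 1·(-1) = 2 - (-1) = 3
j: 1·6 - 4·(-2) = 6 - (-8) = 14
k: 4·(-1) - (-1)·6 = -4 - (-6) = 2
p × q = (3, 14, 2)

(3, 14, 2)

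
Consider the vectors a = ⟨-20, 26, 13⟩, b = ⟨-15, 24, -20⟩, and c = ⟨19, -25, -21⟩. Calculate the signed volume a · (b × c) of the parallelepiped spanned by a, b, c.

957

b × c:
i: 24·(-21) - (-20)·(-25) = -504 - 500 = -1004
j: (-20)·19 - (-15)·(-21) = -380 - 315 = -695
k: (-15)·(-25) - 24·19 = 375 - 456 = -81
b × c = (-1004, -695, -81)
a · (b × c) = (-20)·(-1004) + 26·(-695) + 13·(-81) = 20080 - 18070 - 1053 = 957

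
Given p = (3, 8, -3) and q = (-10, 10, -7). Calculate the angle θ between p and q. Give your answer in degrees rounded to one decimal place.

60.2

p · q = 3·(-10) + 8·10 + (-3)·(-7) = -30 + 80 + 21 = 71
|p|² = 9 + 64 + 9 = 82,  |p| = √82 ≈ 9.055385
|q|² = 100 + 100 + 49 = 249,  |q| = √249 ≈ 15.779734
cos θ = 71 / (9.055385 · 15.779734) ≈ 0.49688
θ = arccos(0.49688) ≈ 60.2°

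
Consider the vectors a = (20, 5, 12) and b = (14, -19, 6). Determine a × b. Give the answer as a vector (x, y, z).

i: 5·6 - 12·(-19) = 30 - (-228) = 258
j: 12·14 - 20·6 = 168 - 120 = 48
k: 20·(-19) - 5·14 = -380 - 70 = -450
a × b = (258, 48, -450)

(258, 48, -450)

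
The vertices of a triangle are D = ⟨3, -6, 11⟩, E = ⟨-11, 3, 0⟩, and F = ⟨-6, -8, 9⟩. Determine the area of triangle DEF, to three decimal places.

DE = (-14, 9, -11),  DF = (-9, -2, -2)
i: 9·(-2) - (-11)·(-2) = -18 - 22 = -40
j: (-11)·(-9) - (-14)·(-2) = 99 - 28 = 71
k: (-14)·(-2) - 9·(-9) = 28 - (-81) = 109
DE × DF = (-40, 71, 109)
|DE × DF| = √18522 ≈ 136.0956
area = ½ · 136.0956 ≈ 68.048

68.048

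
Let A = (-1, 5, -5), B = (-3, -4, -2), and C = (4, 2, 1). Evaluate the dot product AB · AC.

35

AB = B − A = (-2, -9, 3)
AC = C − A = (5, -3, 6)
AB · AC = (-2)·5 + (-9)·(-3) + 3·6 = -10 + 27 + 18 = 35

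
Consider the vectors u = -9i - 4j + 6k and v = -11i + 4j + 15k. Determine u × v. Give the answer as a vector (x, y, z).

(-84, 69, -80)

i: (-4)·15 - 6·4 = -60 - 24 = -84
j: 6·(-11) - (-9)·15 = -66 - (-135) = 69
k: (-9)·4 - (-4)·(-11) = -36 - 44 = -80
u × v = (-84, 69, -80)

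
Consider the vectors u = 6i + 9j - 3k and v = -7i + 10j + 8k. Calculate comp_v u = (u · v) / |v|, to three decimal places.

1.644

u · v = 6·(-7) + 9·10 + (-3)·8 = -42 + 90 - 24 = 24
|v| = √(49 + 100 + 64) = √213 ≈ 14.5945
comp_v u = 24 / √213 ≈ 1.644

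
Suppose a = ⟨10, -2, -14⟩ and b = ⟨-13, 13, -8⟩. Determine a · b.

a · b = 10·(-13) + (-2)·13 + (-14)·(-8) = -130 - 26 + 112 = -44

-44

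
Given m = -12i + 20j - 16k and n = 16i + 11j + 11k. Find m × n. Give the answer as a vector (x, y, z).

(396, -124, -452)

i: 20·11 - (-16)·11 = 220 - (-176) = 396
j: (-16)·16 - (-12)·11 = -256 - (-132) = -124
k: (-12)·11 - 20·16 = -132 - 320 = -452
m × n = (396, -124, -452)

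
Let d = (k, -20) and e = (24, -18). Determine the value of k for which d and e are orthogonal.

-15

d · e = k·24 + (-20)·(-18) = 360 + 24k
Set equal to 0: 24k = -360, so k = -15.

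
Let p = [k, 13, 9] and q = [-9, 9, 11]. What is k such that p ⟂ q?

p · q = k·(-9) + 13·9 + 9·11 = 216 - 9k
Set equal to 0: -9k = -216, so k = 24.

24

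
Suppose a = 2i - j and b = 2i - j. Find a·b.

5

a · b = 2·2 + (-1)·(-1) = 4 + 1 = 5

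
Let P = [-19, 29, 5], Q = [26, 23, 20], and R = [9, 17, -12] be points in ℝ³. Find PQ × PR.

(282, 1185, -372)

PQ = (45, -6, 15)
PR = (28, -12, -17)
i: (-6)·(-17) - 15·(-12) = 102 - (-180) = 282
j: 15·28 - 45·(-17) = 420 - (-765) = 1185
k: 45·(-12) - (-6)·28 = -540 - (-168) = -372
PQ × PR = (282, 1185, -372)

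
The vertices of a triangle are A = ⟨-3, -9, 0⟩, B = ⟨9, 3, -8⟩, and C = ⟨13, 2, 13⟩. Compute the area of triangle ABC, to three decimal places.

AB = (12, 12, -8),  AC = (16, 11, 13)
i: 12·13 - (-8)·11 = 156 - (-88) = 244
j: (-8)·16 - 12·13 = -128 - 156 = -284
k: 12·11 - 12·16 = 132 - 192 = -60
AB × AC = (244, -284, -60)
|AB × AC| = √143792 ≈ 379.1992
area = ½ · 379.1992 ≈ 189.600

189.600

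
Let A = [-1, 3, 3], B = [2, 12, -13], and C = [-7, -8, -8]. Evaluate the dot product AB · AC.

AB = B − A = (3, 9, -16)
AC = C − A = (-6, -11, -11)
AB · AC = 3·(-6) + 9·(-11) + (-16)·(-11) = -18 - 99 + 176 = 59

59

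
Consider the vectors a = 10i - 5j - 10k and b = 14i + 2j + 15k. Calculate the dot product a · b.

-20

a · b = 10·14 + (-5)·2 + (-10)·15 = 140 - 10 - 150 = -20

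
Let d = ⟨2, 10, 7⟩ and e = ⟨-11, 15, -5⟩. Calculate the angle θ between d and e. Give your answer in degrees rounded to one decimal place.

67.0

d · e = 2·(-11) + 10·15 + 7·(-5) = -22 + 150 - 35 = 93
|d|² = 4 + 100 + 49 = 153,  |d| = √153 ≈ 12.369317
|e|² = 121 + 225 + 25 = 371,  |e| = √371 ≈ 19.261360
cos θ = 93 / (12.369317 · 19.261360) ≈ 0.39035
θ = arccos(0.39035) ≈ 67.0°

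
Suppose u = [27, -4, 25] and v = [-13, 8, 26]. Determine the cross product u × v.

i: (-4)·26 - 25·8 = -104 - 200 = -304
j: 25·(-13) - 27·26 = -325 - 702 = -1027
k: 27·8 - (-4)·(-13) = 216 - 52 = 164
u × v = (-304, -1027, 164)

(-304, -1027, 164)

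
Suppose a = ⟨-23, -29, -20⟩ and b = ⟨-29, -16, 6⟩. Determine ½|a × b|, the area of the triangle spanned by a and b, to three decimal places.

495.805

i: (-29)·6 - (-20)·(-16) = -174 - 320 = -494
j: (-20)·(-29) - (-23)·6 = 580 - (-138) = 718
k: (-23)·(-16) - (-29)·(-29) = 368 - 841 = -473
a × b = (-494, 718, -473)
|a × b| = √((-494)² + 718² + (-473)²) = √983289 ≈ 991.6093
area = ½ · 991.6093 ≈ 495.805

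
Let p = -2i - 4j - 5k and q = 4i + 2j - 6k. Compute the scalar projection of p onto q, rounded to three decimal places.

1.871

p · q = (-2)·4 + (-4)·2 + (-5)·(-6) = -8 - 8 + 30 = 14
|q| = √(16 + 4 + 36) = √56 ≈ 7.4833
comp_q p = 14 / √56 ≈ 1.871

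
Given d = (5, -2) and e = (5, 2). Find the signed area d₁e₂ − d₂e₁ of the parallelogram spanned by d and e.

5·2 - (-2)·5 = 10 - (-10) = 20

20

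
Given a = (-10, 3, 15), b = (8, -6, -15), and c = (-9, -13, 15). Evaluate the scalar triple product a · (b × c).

525

b × c:
i: (-6)·15 - (-15)·(-13) = -90 - 195 = -285
j: (-15)·(-9) - 8·15 = 135 - 120 = 15
k: 8·(-13) - (-6)·(-9) = -104 - 54 = -158
b × c = (-285, 15, -158)
a · (b × c) = (-10)·(-285) + 3·15 + 15·(-158) = 2850 + 45 - 2370 = 525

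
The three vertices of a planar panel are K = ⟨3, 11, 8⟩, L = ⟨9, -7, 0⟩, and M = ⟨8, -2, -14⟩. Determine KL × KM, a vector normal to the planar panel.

(292, 92, 12)

KL = (6, -18, -8)
KM = (5, -13, -22)
i: (-18)·(-22) - (-8)·(-13) = 396 - 104 = 292
j: (-8)·5 - 6·(-22) = -40 - (-132) = 92
k: 6·(-13) - (-18)·5 = -78 - (-90) = 12
KL × KM = (292, 92, 12)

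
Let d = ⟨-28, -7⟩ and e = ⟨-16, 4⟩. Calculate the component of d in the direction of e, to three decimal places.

d · e = (-28)·(-16) + (-7)·4 = 448 - 28 = 420
|e| = √(256 + 16) = √272 ≈ 16.4924
comp_e d = 420 / √272 ≈ 25.466

25.466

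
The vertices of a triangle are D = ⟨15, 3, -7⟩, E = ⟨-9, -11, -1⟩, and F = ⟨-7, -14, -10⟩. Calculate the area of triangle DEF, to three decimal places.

134.492

DE = (-24, -14, 6),  DF = (-22, -17, -3)
i: (-14)·(-3) - 6·(-17) = 42 - (-102) = 144
j: 6·(-22) - (-24)·(-3) = -132 - 72 = -204
k: (-24)·(-17) - (-14)·(-22) = 408 - 308 = 100
DE × DF = (144, -204, 100)
|DE × DF| = √72352 ≈ 268.9833
area = ½ · 268.9833 ≈ 134.492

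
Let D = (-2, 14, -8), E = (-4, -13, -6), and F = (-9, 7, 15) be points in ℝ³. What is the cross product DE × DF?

(-607, 32, -175)

DE = (-2, -27, 2)
DF = (-7, -7, 23)
i: (-27)·23 - 2·(-7) = -621 - (-14) = -607
j: 2·(-7) - (-2)·23 = -14 - (-46) = 32
k: (-2)·(-7) - (-27)·(-7) = 14 - 189 = -175
DE × DF = (-607, 32, -175)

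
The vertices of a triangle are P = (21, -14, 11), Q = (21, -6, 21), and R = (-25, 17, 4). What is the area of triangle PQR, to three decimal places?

PQ = (0, 8, 10),  PR = (-46, 31, -7)
i: 8·(-7) - 10·31 = -56 - 310 = -366
j: 10·(-46) - 0·(-7) = -460 - 0 = -460
k: 0·31 - 8·(-46) = 0 - (-368) = 368
PQ × PR = (-366, -460, 368)
|PQ × PR| = √480980 ≈ 693.5272
area = ½ · 693.5272 ≈ 346.764

346.764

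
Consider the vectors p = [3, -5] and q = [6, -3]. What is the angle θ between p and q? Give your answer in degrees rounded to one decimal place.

32.5

p · q = 3·6 + (-5)·(-3) = 18 + 15 = 33
|p|² = 9 + 25 = 34,  |p| = √34 ≈ 5.830952
|q|² = 36 + 9 = 45,  |q| = √45 ≈ 6.708204
cos θ = 33 / (5.830952 · 6.708204) ≈ 0.84366
θ = arccos(0.84366) ≈ 32.5°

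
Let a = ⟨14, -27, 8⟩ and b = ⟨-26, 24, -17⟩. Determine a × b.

i: (-27)·(-17) - 8·24 = 459 - 192 = 267
j: 8·(-26) - 14·(-17) = -208 - (-238) = 30
k: 14·24 - (-27)·(-26) = 336 - 702 = -366
a × b = (267, 30, -366)

(267, 30, -366)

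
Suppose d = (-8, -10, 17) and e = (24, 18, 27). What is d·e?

d · e = (-8)·24 + (-10)·18 + 17·27 = -192 - 180 + 459 = 87

87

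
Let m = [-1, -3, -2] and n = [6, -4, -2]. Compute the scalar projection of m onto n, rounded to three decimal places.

1.336

m · n = (-1)·6 + (-3)·(-4) + (-2)·(-2) = -6 + 12 + 4 = 10
|n| = √(36 + 16 + 4) = √56 ≈ 7.4833
comp_n m = 10 / √56 ≈ 1.336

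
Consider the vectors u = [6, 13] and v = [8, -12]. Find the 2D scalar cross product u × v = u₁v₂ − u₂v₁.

6·(-12) - 13·8 = -72 - 104 = -176

-176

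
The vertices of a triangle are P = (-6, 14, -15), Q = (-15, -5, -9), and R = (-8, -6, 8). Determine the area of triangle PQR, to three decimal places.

199.172

PQ = (-9, -19, 6),  PR = (-2, -20, 23)
i: (-19)·23 - 6·(-20) = -437 - (-120) = -317
j: 6·(-2) - (-9)·23 = -12 - (-207) = 195
k: (-9)·(-20) - (-19)·(-2) = 180 - 38 = 142
PQ × PR = (-317, 195, 142)
|PQ × PR| = √158678 ≈ 398.3441
area = ½ · 398.3441 ≈ 199.172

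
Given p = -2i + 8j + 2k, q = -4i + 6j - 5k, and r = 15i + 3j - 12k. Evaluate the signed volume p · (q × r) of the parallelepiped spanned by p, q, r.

q × r:
i: 6·(-12) - (-5)·3 = -72 - (-15) = -57
j: (-5)·15 - (-4)·(-12) = -75 - 48 = -123
k: (-4)·3 - 6·15 = -12 - 90 = -102
q × r = (-57, -123, -102)
p · (q × r) = (-2)·(-57) + 8·(-123) + 2·(-102) = 114 - 984 - 204 = -1074

-1074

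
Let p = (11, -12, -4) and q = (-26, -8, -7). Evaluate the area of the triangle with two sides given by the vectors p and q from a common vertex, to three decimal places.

221.057

i: (-12)·(-7) - (-4)·(-8) = 84 - 32 = 52
j: (-4)·(-26) - 11·(-7) = 104 - (-77) = 181
k: 11·(-8) - (-12)·(-26) = -88 - 312 = -400
p × q = (52, 181, -400)
|p × q| = √(52² + 181² + (-400)²) = √195465 ≈ 442.1142
area = ½ · 442.1142 ≈ 221.057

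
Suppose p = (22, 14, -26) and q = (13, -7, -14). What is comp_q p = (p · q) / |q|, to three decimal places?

27.129

p · q = 22·13 + 14·(-7) + (-26)·(-14) = 286 - 98 + 364 = 552
|q| = √(169 + 49 + 196) = √414 ≈ 20.3470
comp_q p = 552 / √414 ≈ 27.129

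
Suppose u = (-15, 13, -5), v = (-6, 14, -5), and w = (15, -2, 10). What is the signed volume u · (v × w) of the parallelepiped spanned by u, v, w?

v × w:
i: 14·10 - (-5)·(-2) = 140 - 10 = 130
j: (-5)·15 - (-6)·10 = -75 - (-60) = -15
k: (-6)·(-2) - 14·15 = 12 - 210 = -198
v × w = (130, -15, -198)
u · (v × w) = (-15)·130 + 13·(-15) + (-5)·(-198) = -1950 - 195 + 990 = -1155

-1155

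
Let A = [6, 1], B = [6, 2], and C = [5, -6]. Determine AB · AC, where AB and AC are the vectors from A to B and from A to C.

-7

AB = B − A = (0, 1)
AC = C − A = (-1, -7)
AB · AC = 0·(-1) + 1·(-7) = 0 - 7 = -7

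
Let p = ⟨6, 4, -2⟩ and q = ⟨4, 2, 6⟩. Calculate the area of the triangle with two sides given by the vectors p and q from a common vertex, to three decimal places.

26.153

i: 4·6 - (-2)·2 = 24 - (-4) = 28
j: (-2)·4 - 6·6 = -8 - 36 = -44
k: 6·2 - 4·4 = 12 - 16 = -4
p × q = (28, -44, -4)
|p × q| = √(28² + (-44)² + (-4)²) = √2736 ≈ 52.3068
area = ½ · 52.3068 ≈ 26.153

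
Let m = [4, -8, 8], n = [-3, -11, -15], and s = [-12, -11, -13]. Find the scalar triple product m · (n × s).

-2008

n × s:
i: (-11)·(-13) - (-15)·(-11) = 143 - 165 = -22
j: (-15)·(-12) - (-3)·(-13) = 180 - 39 = 141
k: (-3)·(-11) - (-11)·(-12) = 33 - 132 = -99
n × s = (-22, 141, -99)
m · (n × s) = 4·(-22) + (-8)·141 + 8·(-99) = -88 - 1128 - 792 = -2008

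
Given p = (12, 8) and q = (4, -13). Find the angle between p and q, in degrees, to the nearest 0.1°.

p · q = 12·4 + 8·(-13) = 48 - 104 = -56
|p|² = 144 + 64 = 208,  |p| = √208 ≈ 14.422205
|q|² = 16 + 169 = 185,  |q| = √185 ≈ 13.601471
cos θ = -56 / (14.422205 · 13.601471) ≈ -0.28548
θ = arccos(-0.28548) ≈ 106.6°

106.6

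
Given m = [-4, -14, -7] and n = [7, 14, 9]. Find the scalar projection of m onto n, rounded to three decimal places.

-15.895

m · n = (-4)·7 + (-14)·14 + (-7)·9 = -28 - 196 - 63 = -287
|n| = √(49 + 196 + 81) = √326 ≈ 18.0555
comp_n m = -287 / √326 ≈ -15.895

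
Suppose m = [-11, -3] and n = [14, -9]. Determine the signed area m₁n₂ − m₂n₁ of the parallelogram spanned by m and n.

141

(-11)·(-9) - (-3)·14 = 99 - (-42) = 141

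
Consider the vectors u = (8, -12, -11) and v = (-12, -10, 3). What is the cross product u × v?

i: (-12)·3 - (-11)·(-10) = -36 - 110 = -146
j: (-11)·(-12) - 8·3 = 132 - 24 = 108
k: 8·(-10) - (-12)·(-12) = -80 - 144 = -224
u × v = (-146, 108, -224)

(-146, 108, -224)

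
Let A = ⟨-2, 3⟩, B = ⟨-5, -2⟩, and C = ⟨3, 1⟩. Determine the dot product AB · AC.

AB = B − A = (-3, -5)
AC = C − A = (5, -2)
AB · AC = (-3)·5 + (-5)·(-2) = -15 + 10 = -5

-5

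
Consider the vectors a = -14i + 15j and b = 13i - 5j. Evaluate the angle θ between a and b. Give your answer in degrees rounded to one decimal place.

a · b = (-14)·13 + 15·(-5) = -182 - 75 = -257
|a|² = 196 + 225 = 421,  |a| = √421 ≈ 20.518285
|b|² = 169 + 25 = 194,  |b| = √194 ≈ 13.928388
cos θ = -257 / (20.518285 · 13.928388) ≈ -0.89927
θ = arccos(-0.89927) ≈ 154.1°

154.1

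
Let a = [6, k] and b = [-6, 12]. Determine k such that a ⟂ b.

3

a · b = 6·(-6) + k·12 = -36 + 12k
Set equal to 0: 12k = 36, so k = 3.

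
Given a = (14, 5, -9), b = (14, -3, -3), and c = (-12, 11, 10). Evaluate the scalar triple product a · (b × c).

-1540

b × c:
i: (-3)·10 - (-3)·11 = -30 - (-33) = 3
j: (-3)·(-12) - 14·10 = 36 - 140 = -104
k: 14·11 - (-3)·(-12) = 154 - 36 = 118
b × c = (3, -104, 118)
a · (b × c) = 14·3 + 5·(-104) + (-9)·118 = 42 - 520 - 1062 = -1540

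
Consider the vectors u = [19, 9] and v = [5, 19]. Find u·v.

u · v = 19·5 + 9·19 = 95 + 171 = 266

266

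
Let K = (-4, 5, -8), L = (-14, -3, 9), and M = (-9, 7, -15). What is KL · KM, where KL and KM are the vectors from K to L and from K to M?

-85

KL = L − K = (-10, -8, 17)
KM = M − K = (-5, 2, -7)
KL · KM = (-10)·(-5) + (-8)·2 + 17·(-7) = 50 - 16 - 119 = -85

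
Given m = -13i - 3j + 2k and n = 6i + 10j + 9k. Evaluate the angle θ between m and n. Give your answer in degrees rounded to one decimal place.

116.9

m · n = (-13)·6 + (-3)·10 + 2·9 = -78 - 30 + 18 = -90
|m|² = 169 + 9 + 4 = 182,  |m| = √182 ≈ 13.490738
|n|² = 36 + 100 + 81 = 217,  |n| = √217 ≈ 14.730920
cos θ = -90 / (13.490738 · 14.730920) ≈ -0.45287
θ = arccos(-0.45287) ≈ 116.9°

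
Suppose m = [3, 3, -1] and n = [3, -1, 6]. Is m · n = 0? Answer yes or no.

m · n = 3·3 + 3·(-1) + (-1)·6 = 9 - 3 - 6 = 0
Zero, so the vectors are orthogonal.

yes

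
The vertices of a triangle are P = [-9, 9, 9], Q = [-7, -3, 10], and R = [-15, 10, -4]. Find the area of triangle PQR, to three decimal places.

PQ = (2, -12, 1),  PR = (-6, 1, -13)
i: (-12)·(-13) - 1·1 = 156 - 1 = 155
j: 1·(-6) - 2·(-13) = -6 - (-26) = 20
k: 2·1 - (-12)·(-6) = 2 - 72 = -70
PQ × PR = (155, 20, -70)
|PQ × PR| = √29325 ≈ 171.2454
area = ½ · 171.2454 ≈ 85.623

85.623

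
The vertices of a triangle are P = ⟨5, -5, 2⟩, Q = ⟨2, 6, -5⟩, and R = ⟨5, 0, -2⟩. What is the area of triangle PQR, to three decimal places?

10.607

PQ = (-3, 11, -7),  PR = (0, 5, -4)
i: 11·(-4) - (-7)·5 = -44 - (-35) = -9
j: (-7)·0 - (-3)·(-4) = 0 - 12 = -12
k: (-3)·5 - 11·0 = -15 - 0 = -15
PQ × PR = (-9, -12, -15)
|PQ × PR| = √450 ≈ 21.2132
area = ½ · 21.2132 ≈ 10.607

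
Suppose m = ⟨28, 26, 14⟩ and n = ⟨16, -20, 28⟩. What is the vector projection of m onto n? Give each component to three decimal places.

(3.556, -4.444, 6.222)

m · n = 28·16 + 26·(-20) + 14·28 = 448 - 520 + 392 = 320
|n|² = 256 + 400 + 784 = 1440
proj_n m = (320/1440) · (16, -20, 28) ≈ (3.556, -4.444, 6.222)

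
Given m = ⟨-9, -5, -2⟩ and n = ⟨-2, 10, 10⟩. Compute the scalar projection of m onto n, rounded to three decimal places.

m · n = (-9)·(-2) + (-5)·10 + (-2)·10 = 18 - 50 - 20 = -52
|n| = √(4 + 100 + 100) = √204 ≈ 14.2829
comp_n m = -52 / √204 ≈ -3.641

-3.641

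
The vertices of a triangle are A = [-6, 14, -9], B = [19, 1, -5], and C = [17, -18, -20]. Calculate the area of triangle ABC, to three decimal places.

AB = (25, -13, 4),  AC = (23, -32, -11)
i: (-13)·(-11) - 4·(-32) = 143 - (-128) = 271
j: 4·23 - 25·(-11) = 92 - (-275) = 367
k: 25·(-32) - (-13)·23 = -800 - (-299) = -501
AB × AC = (271, 367, -501)
|AB × AC| = √459131 ≈ 677.5921
area = ½ · 677.5921 ≈ 338.796

338.796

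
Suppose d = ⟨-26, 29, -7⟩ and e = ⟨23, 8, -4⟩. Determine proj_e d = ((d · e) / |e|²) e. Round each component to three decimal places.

d · e = (-26)·23 + 29·8 + (-7)·(-4) = -598 + 232 + 28 = -338
|e|² = 529 + 64 + 16 = 609
proj_e d = (-338/609) · (23, 8, -4) ≈ (-12.765, -4.440, 2.220)

(-12.765, -4.440, 2.220)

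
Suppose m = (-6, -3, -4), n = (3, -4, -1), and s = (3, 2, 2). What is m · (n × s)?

n × s:
i: (-4)·2 - (-1)·2 = -8 - (-2) = -6
j: (-1)·3 - 3·2 = -3 - 6 = -9
k: 3·2 - (-4)·3 = 6 - (-12) = 18
n × s = (-6, -9, 18)
m · (n × s) = (-6)·(-6) + (-3)·(-9) + (-4)·18 = 36 + 27 - 72 = -9

-9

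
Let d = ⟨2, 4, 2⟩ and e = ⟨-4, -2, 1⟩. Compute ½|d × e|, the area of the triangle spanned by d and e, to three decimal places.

8.775

i: 4·1 - 2·(-2) = 4 - (-4) = 8
j: 2·(-4) - 2·1 = -8 - 2 = -10
k: 2·(-2) - 4·(-4) = -4 - (-16) = 12
d × e = (8, -10, 12)
|d × e| = √(8² + (-10)² + 12²) = √308 ≈ 17.5499
area = ½ · 17.5499 ≈ 8.775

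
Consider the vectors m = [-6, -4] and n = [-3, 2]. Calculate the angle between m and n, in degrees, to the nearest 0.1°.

m · n = (-6)·(-3) + (-4)·2 = 18 - 8 = 10
|m|² = 36 + 16 = 52,  |m| = √52 ≈ 7.211103
|n|² = 9 + 4 = 13,  |n| = √13 ≈ 3.605551
cos θ = 10 / (7.211103 · 3.605551) ≈ 0.38462
θ = arccos(0.38462) ≈ 67.4°

67.4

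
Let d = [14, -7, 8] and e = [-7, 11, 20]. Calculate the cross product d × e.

(-228, -336, 105)

i: (-7)·20 - 8·11 = -140 - 88 = -228
j: 8·(-7) - 14·20 = -56 - 280 = -336
k: 14·11 - (-7)·(-7) = 154 - 49 = 105
d × e = (-228, -336, 105)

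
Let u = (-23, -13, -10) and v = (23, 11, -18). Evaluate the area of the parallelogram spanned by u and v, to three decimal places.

731.565

i: (-13)·(-18) - (-10)·11 = 234 - (-110) = 344
j: (-10)·23 - (-23)·(-18) = -230 - 414 = -644
k: (-23)·11 - (-13)·23 = -253 - (-299) = 46
u × v = (344, -644, 46)
|u × v| = √(344² + (-644)² + 46²) = √535188 ≈ 731.5654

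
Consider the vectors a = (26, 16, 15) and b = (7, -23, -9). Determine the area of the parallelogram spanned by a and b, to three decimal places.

i: 16·(-9) - 15·(-23) = -144 - (-345) = 201
j: 15·7 - 26·(-9) = 105 - (-234) = 339
k: 26·(-23) - 16·7 = -598 - 112 = -710
a × b = (201, 339, -710)
|a × b| = √(201² + 339² + (-710)²) = √659422 ≈ 812.0480

812.048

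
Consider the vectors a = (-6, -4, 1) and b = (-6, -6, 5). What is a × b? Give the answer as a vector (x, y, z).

i: (-4)·5 - 1·(-6) = -20 - (-6) = -14
j: 1·(-6) - (-6)·5 = -6 - (-30) = 24
k: (-6)·(-6) - (-4)·(-6) = 36 - 24 = 12
a × b = (-14, 24, 12)

(-14, 24, 12)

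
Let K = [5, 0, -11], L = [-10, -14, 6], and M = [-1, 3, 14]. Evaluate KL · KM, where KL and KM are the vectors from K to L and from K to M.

KL = L − K = (-15, -14, 17)
KM = M − K = (-6, 3, 25)
KL · KM = (-15)·(-6) + (-14)·3 + 17·25 = 90 - 42 + 425 = 473

473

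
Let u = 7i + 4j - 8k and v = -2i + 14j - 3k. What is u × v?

(100, 37, 106)

i: 4·(-3) - (-8)·14 = -12 - (-112) = 100
j: (-8)·(-2) - 7·(-3) = 16 - (-21) = 37
k: 7·14 - 4·(-2) = 98 - (-8) = 106
u × v = (100, 37, 106)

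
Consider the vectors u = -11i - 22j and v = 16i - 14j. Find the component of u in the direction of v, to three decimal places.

6.209

u · v = (-11)·16 + (-22)·(-14) = -176 + 308 = 132
|v| = √(256 + 196) = √452 ≈ 21.2603
comp_v u = 132 / √452 ≈ 6.209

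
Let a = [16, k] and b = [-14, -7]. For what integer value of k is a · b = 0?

-32

a · b = 16·(-14) + k·(-7) = -224 - 7k
Set equal to 0: -7k = 224, so k = -32.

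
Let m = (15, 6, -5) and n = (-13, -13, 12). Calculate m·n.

-333

m · n = 15·(-13) + 6·(-13) + (-5)·12 = -195 - 78 - 60 = -333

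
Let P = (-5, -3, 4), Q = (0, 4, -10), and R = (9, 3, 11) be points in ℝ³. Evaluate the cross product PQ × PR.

(133, -231, -68)

PQ = (5, 7, -14)
PR = (14, 6, 7)
i: 7·7 - (-14)·6 = 49 - (-84) = 133
j: (-14)·14 - 5·7 = -196 - 35 = -231
k: 5·6 - 7·14 = 30 - 98 = -68
PQ × PR = (133, -231, -68)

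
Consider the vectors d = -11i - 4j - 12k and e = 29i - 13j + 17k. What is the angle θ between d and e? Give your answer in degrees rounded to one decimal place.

141.2

d · e = (-11)·29 + (-4)·(-13) + (-12)·17 = -319 + 52 - 204 = -471
|d|² = 121 + 16 + 144 = 281,  |d| = √281 ≈ 16.763055
|e|² = 841 + 169 + 289 = 1299,  |e| = √1299 ≈ 36.041643
cos θ = -471 / (16.763055 · 36.041643) ≈ -0.77958
θ = arccos(-0.77958) ≈ 141.2°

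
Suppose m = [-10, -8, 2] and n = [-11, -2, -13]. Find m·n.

m · n = (-10)·(-11) + (-8)·(-2) + 2·(-13) = 110 + 16 - 26 = 100

100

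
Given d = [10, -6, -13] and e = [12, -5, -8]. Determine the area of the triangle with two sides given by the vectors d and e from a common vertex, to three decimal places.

i: (-6)·(-8) - (-13)·(-5) = 48 - 65 = -17
j: (-13)·12 - 10·(-8) = -156 - (-80) = -76
k: 10·(-5) - (-6)·12 = -50 - (-72) = 22
d × e = (-17, -76, 22)
|d × e| = √((-17)² + (-76)² + 22²) = √6549 ≈ 80.9259
area = ½ · 80.9259 ≈ 40.463

40.463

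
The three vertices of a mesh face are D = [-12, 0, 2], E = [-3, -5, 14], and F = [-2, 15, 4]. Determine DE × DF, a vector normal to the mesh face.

DE = (9, -5, 12)
DF = (10, 15, 2)
i: (-5)·2 - 12·15 = -10 - 180 = -190
j: 12·10 - 9·2 = 120 - 18 = 102
k: 9·15 - (-5)·10 = 135 - (-50) = 185
DE × DF = (-190, 102, 185)

(-190, 102, 185)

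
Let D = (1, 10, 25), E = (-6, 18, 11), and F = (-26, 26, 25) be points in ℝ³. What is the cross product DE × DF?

(224, 378, 104)

DE = (-7, 8, -14)
DF = (-27, 16, 0)
i: 8·0 - (-14)·16 = 0 - (-224) = 224
j: (-14)·(-27) - (-7)·0 = 378 - 0 = 378
k: (-7)·16 - 8·(-27) = -112 - (-216) = 104
DE × DF = (224, 378, 104)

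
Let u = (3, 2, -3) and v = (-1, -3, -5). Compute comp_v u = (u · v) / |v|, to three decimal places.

u · v = 3·(-1) + 2·(-3) + (-3)·(-5) = -3 - 6 + 15 = 6
|v| = √(1 + 9 + 25) = √35 ≈ 5.9161
comp_v u = 6 / √35 ≈ 1.014

1.014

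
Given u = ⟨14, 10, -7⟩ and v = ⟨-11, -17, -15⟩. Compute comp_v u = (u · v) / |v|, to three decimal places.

u · v = 14·(-11) + 10·(-17) + (-7)·(-15) = -154 - 170 + 105 = -219
|v| = √(121 + 289 + 225) = √635 ≈ 25.1992
comp_v u = -219 / √635 ≈ -8.691

-8.691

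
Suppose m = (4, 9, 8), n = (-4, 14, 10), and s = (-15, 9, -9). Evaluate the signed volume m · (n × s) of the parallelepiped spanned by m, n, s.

-1146

n × s:
i: 14·(-9) - 10·9 = -126 - 90 = -216
j: 10·(-15) - (-4)·(-9) = -150 - 36 = -186
k: (-4)·9 - 14·(-15) = -36 - (-210) = 174
n × s = (-216, -186, 174)
m · (n × s) = 4·(-216) + 9·(-186) + 8·174 = -864 - 1674 + 1392 = -1146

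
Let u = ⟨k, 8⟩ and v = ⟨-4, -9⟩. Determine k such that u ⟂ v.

-18

u · v = k·(-4) + 8·(-9) = -72 - 4k
Set equal to 0: -4k = 72, so k = -18.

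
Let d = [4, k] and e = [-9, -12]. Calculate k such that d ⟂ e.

d · e = 4·(-9) + k·(-12) = -36 - 12k
Set equal to 0: -12k = 36, so k = -3.

-3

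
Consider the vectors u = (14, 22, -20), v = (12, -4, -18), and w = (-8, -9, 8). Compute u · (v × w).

v × w:
i: (-4)·8 - (-18)·(-9) = -32 - 162 = -194
j: (-18)·(-8) - 12·8 = 144 - 96 = 48
k: 12·(-9) - (-4)·(-8) = -108 - 32 = -140
v × w = (-194, 48, -140)
u · (v × w) = 14·(-194) + 22·48 + (-20)·(-140) = -2716 + 1056 + 2800 = 1140

1140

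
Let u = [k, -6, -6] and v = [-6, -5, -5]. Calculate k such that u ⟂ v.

10

u · v = k·(-6) + (-6)·(-5) + (-6)·(-5) = 60 - 6k
Set equal to 0: -6k = -60, so k = 10.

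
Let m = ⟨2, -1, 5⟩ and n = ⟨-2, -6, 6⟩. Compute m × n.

i: (-1)·6 - 5·(-6) = -6 - (-30) = 24
j: 5·(-2) - 2·6 = -10 - 12 = -22
k: 2·(-6) - (-1)·(-2) = -12 - 2 = -14
m × n = (24, -22, -14)

(24, -22, -14)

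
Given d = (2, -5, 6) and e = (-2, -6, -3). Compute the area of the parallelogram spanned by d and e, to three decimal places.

i: (-5)·(-3) - 6·(-6) = 15 - (-36) = 51
j: 6·(-2) - 2·(-3) = -12 - (-6) = -6
k: 2·(-6) - (-5)·(-2) = -12 - 10 = -22
d × e = (51, -6, -22)
|d × e| = √(51² + (-6)² + (-22)²) = √3121 ≈ 55.8659

55.866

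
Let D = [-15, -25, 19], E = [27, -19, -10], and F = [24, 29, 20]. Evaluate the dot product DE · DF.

DE = E − D = (42, 6, -29)
DF = F − D = (39, 54, 1)
DE · DF = 42·39 + 6·54 + (-29)·1 = 1638 + 324 - 29 = 1933

1933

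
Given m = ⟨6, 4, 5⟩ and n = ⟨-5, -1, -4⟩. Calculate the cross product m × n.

i: 4·(-4) - 5·(-1) = -16 - (-5) = -11
j: 5·(-5) - 6·(-4) = -25 - (-24) = -1
k: 6·(-1) - 4·(-5) = -6 - (-20) = 14
m × n = (-11, -1, 14)

(-11, -1, 14)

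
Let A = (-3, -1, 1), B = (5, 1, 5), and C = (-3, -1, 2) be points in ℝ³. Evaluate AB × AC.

(2, -8, 0)

AB = (8, 2, 4)
AC = (0, 0, 1)
i: 2·1 - 4·0 = 2 - 0 = 2
j: 4·0 - 8·1 = 0 - 8 = -8
k: 8·0 - 2·0 = 0 - 0 = 0
AB × AC = (2, -8, 0)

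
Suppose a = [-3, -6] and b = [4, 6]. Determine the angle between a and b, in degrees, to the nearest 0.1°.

172.9

a · b = (-3)·4 + (-6)·6 = -12 - 36 = -48
|a|² = 9 + 36 = 45,  |a| = √45 ≈ 6.708204
|b|² = 16 + 36 = 52,  |b| = √52 ≈ 7.211103
cos θ = -48 / (6.708204 · 7.211103) ≈ -0.99228
θ = arccos(-0.99228) ≈ 172.9°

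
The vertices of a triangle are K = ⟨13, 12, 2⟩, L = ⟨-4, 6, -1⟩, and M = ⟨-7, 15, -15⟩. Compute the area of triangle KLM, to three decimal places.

KL = (-17, -6, -3),  KM = (-20, 3, -17)
i: (-6)·(-17) - (-3)·3 = 102 - (-9) = 111
j: (-3)·(-20) - (-17)·(-17) = 60 - 289 = -229
k: (-17)·3 - (-6)·(-20) = -51 - 120 = -171
KL × KM = (111, -229, -171)
|KL × KM| = √94003 ≈ 306.5991
area = ½ · 306.5991 ≈ 153.300

153.300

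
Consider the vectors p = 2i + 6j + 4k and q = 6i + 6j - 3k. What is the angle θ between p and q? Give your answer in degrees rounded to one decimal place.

p · q = 2·6 + 6·6 + 4·(-3) = 12 + 36 - 12 = 36
|p|² = 4 + 36 + 16 = 56,  |p| = √56 ≈ 7.483315
|q|² = 36 + 36 + 9 = 81,  |q| = √81 ≈ 9.000000
cos θ = 36 / (7.483315 · 9.000000) ≈ 0.53452
θ = arccos(0.53452) ≈ 57.7°

57.7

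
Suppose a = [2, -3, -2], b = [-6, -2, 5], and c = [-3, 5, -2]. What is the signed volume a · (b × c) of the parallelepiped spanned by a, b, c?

b × c:
i: (-2)·(-2) - 5·5 = 4 - 25 = -21
j: 5·(-3) - (-6)·(-2) = -15 - 12 = -27
k: (-6)·5 - (-2)·(-3) = -30 - 6 = -36
b × c = (-21, -27, -36)
a · (b × c) = 2·(-21) + (-3)·(-27) + (-2)·(-36) = -42 + 81 + 72 = 111

111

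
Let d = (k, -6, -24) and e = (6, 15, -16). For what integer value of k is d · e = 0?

-49

d · e = k·6 + (-6)·15 + (-24)·(-16) = 294 + 6k
Set equal to 0: 6k = -294, so k = -49.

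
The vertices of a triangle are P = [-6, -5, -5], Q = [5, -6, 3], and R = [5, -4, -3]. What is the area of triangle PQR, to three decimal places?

35.143

PQ = (11, -1, 8),  PR = (11, 1, 2)
i: (-1)·2 - 8·1 = -2 - 8 = -10
j: 8·11 - 11·2 = 88 - 22 = 66
k: 11·1 - (-1)·11 = 11 - (-11) = 22
PQ × PR = (-10, 66, 22)
|PQ × PR| = √4940 ≈ 70.2851
area = ½ · 70.2851 ≈ 35.143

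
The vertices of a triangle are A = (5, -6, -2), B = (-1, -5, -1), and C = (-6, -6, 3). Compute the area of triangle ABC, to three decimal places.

11.258

AB = (-6, 1, 1),  AC = (-11, 0, 5)
i: 1·5 - 1·0 = 5 - 0 = 5
j: 1·(-11) - (-6)·5 = -11 - (-30) = 19
k: (-6)·0 - 1·(-11) = 0 - (-11) = 11
AB × AC = (5, 19, 11)
|AB × AC| = √507 ≈ 22.5167
area = ½ · 22.5167 ≈ 11.258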